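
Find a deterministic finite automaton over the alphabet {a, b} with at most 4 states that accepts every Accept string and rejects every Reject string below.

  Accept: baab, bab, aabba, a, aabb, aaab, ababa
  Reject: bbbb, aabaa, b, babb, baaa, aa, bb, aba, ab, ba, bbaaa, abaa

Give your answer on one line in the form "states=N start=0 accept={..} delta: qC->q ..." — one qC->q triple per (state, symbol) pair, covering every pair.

states=4 start=0 accept={0,1} delta: 0a->1 0b->2 1a->2 1b->2 2a->3 2b->3 3a->3 3b->0

State merging on the prefix tree: take the shortest (then alphabetical) example prefix whose next move is undefined and point that move at state 0, else 1, else 2, ...; a target is out if some Accept/Reject pair would then sit in one state with the same input left (inseparable). If every existing state is out, open a new one.
a: 0a undefined. 0a->0: no, a/aa meet in 0. Open state 1: 0a->1.
b: 0b undefined. 0b->0: no, bab/ab meet in 1 with "b" left. 0b->1: no, a/b meet in 1. Open state 2: 0b->2.
aa: 1a undefined. 1a->0: no, aabb/bb meet in 2 with "b" left. 1a->1: no, a/aa meet in 1. 1a->2: ok.
ab: 1b undefined. 1b->0: no, a/aba meet in 1. 1b->1: no, a/ab meet in 1. 1b->2: ok.
ba: 2a undefined. 2a->0: no, baab/b meet in 2. 2a->1: no, baab/babb meet in 2 with "b" left. 2a->2: no, baab/bb meet in 2 with "b" left. Open state 3: 2a->3.
bb: 2b undefined. 2b->0: no, aabba/aba meet in 3. 2b->1: no, aabba/aabaa meet in 3. 2b->2: no, aabba/aba meet in 3. 2b->3: ok.
baa: 3a undefined. 3a->0: no, baab/b meet in 2. 3a->1: no, baab/aabaa meet in 2. 3a->2: no, baab/aabaa meet in 3. 3a->3: ok.
bab: 3b undefined. 3b->0: ok.
All examples now run through 4 states with every (state, symbol) defined. Accept strings end in {0,1}, Reject strings end in {2,3}; accept={0,1}.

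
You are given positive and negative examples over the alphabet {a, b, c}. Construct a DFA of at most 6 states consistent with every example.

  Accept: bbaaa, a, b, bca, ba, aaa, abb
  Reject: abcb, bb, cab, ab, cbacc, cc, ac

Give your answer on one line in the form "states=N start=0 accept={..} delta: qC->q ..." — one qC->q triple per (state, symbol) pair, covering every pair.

states=3 start=0 accept={1} delta: 0a->1 0b->1 0c->0 1a->1 1b->2 1c->0 2a->0 2b->1 2c->1

Grow the machine one transition at a time. Run the examples from 0; the earliest place one falls off (shortest prefix, ties alphabetical) gets sent to the lowest-numbered state that keeps every Accept/Reject pair distinguishable — a pair clashes when both reach the same state with identical unread suffix — and to a fresh state only if none does.
a: 0a undefined. 0a->0: no, b/ab meet in 0 with "b" left. Open state 1: 0a->1.
b: 0b undefined. 0b->0: no, b/bb meet in 0. 0b->1: ok.
c: 0c undefined. 0c->0: ok.
aa: 1a undefined. 1a->0: no, ba/cbacc meet in 0. 1a->1: ok.
ab: 1b undefined. 1b->0: no, bbaaa/abcb meet in 1. 1b->1: no, bbaaa/bb meet in 1. Open state 2: 1b->2.
ac: 1c undefined. 1c->0: ok.
abb: 2b undefined. 2b->0: no, abb/cbacc meet in 0. 2b->1: ok.
abc: 2c undefined. 2c->0: no, a/abcb meet in 1. 2c->1: ok.
bba: 2a undefined. 2a->0: ok.
All examples now run through 3 states with every (state, symbol) defined. Accept strings end in {1}, Reject strings end in {0,2}; accept={1}.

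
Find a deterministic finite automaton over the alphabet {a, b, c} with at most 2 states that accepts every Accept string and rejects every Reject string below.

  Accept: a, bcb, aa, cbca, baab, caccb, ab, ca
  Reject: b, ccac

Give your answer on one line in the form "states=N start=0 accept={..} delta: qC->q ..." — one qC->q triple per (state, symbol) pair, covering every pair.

Grow the machine one transition at a time. Run the examples from 0; the earliest place one falls off (shortest prefix, ties alphabetical) gets sent to the lowest-numbered state that keeps every Accept/Reject pair distinguishable — a pair clashes when both reach the same state with identical unread suffix — and to a fresh state only if none does.
a: 0a undefined. 0a->0: no, ab/b meet in 0 with "b" left. Open state 1: 0a->1.
b: 0b undefined. 0b->0: ok.
c: 0c undefined. 0c->0: no, bcb/b meet in 0. 0c->1: ok.
aa: 1a undefined. 1a->0: no, aa/b meet in 0. 1a->1: ok.
ab: 1b undefined. 1b->0: no, bcb/b meet in 0. 1b->1: ok.
cc: 1c undefined. 1c->0: ok.
All examples now run through 2 states with every (state, symbol) defined. Accept strings end in {1}, Reject strings end in {0}; accept={1}.

states=2 start=0 accept={1} delta: 0a->1 0b->0 0c->1 1a->1 1b->1 1c->0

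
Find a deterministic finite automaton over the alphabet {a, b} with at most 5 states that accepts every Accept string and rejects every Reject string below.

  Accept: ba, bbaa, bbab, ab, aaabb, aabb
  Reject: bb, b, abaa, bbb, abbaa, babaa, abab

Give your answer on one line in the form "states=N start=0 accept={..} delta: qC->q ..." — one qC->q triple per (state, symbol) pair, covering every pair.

states=4 start=0 accept={1,2} delta: 0a->1 0b->0 1a->1 1b->2 2a->3 2b->2 3a->0 3b->0

State merging on the prefix tree: take the shortest (then alphabetical) example prefix whose next move is undefined and point that move at state 0, else 1, else 2, ...; a target is out if some Accept/Reject pair would then sit in one state with the same input left (inseparable). If every existing state is out, open a new one.
a: 0a undefined. 0a->0: no, bbaa/abbaa meet in 0 with "bbaa" left. Open state 1: 0a->1.
b: 0b undefined. 0b->0: ok.
aa: 1a undefined. 1a->0: no, bbaa/bb meet in 0. 1a->1: ok.
ab: 1b undefined. 1b->0: no, ba/abaa meet in 1. 1b->1: no, ba/abaa meet in 1. Open state 2: 1b->2.
aba: 2a undefined. 2a->0: no, ba/abaa meet in 1. 2a->1: no, ba/abaa meet in 1. 2a->2: no, bbab/abaa meet in 2. Open state 3: 2a->3.
abb: 2b undefined. 2b->0: no, ba/abbaa meet in 1. 2b->1: no, ba/abbaa meet in 1. 2b->2: ok.
abaa: 3a undefined. 3a->0: ok.
abab: 3b undefined. 3b->0: ok.
All examples now run through 4 states with every (state, symbol) defined. Accept strings end in {1,2}, Reject strings end in {0}; accept={1,2}.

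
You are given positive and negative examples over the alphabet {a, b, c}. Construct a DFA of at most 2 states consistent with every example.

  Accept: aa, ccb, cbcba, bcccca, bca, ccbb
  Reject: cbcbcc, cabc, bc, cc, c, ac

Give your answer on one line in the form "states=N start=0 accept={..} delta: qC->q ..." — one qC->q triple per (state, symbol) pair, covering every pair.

states=2 start=0 accept={0} delta: 0a->0 0b->0 0c->1 1a->0 1b->0 1c->1

Grow the machine one transition at a time. Run the examples from 0; the earliest place one falls off (shortest prefix, ties alphabetical) gets sent to the lowest-numbered state that keeps every Accept/Reject pair distinguishable — a pair clashes when both reach the same state with identical unread suffix — and to a fresh state only if none does.
a: 0a undefined. 0a->0: ok.
b: 0b undefined. 0b->0: ok.
c: 0c undefined. 0c->0: no, aa/cbcbcc meet in 0. Open state 1: 0c->1.
ca: 1a undefined. 1a->0: ok.
cb: 1b undefined. 1b->0: ok.
cc: 1c undefined. 1c->0: no, aa/cbcbcc meet in 0. 1c->1: ok.
All examples now run through 2 states with every (state, symbol) defined. Accept strings end in {0}, Reject strings end in {1}; accept={0}.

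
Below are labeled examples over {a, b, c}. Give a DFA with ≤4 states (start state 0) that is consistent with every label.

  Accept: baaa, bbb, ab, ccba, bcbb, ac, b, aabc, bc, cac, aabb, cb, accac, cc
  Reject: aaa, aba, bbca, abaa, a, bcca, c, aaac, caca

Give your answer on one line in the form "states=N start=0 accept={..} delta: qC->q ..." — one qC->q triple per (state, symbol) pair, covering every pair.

Grow the machine one transition at a time. Run the examples from 0; the earliest place one falls off (shortest prefix, ties alphabetical) gets sent to the lowest-numbered state that keeps every Accept/Reject pair distinguishable — a pair clashes when both reach the same state with identical unread suffix — and to a fresh state only if none does.
a: 0a undefined. 0a->0: no, ac/c meet in 0 with "c" left. Open state 1: 0a->1.
b: 0b undefined. 0b->0: no, baaa/aaa meet in 1 with "aa" left. 0b->1: no, b/a meet in 1. Open state 2: 0b->2.
c: 0c undefined. 0c->0: no, cc/c meet in 0. 0c->1: ok.
aa: 1a undefined. 1a->0: no, ac/aaac meet in 1 with "c" left. 1a->1: no, ac/aaac meet in 1 with "c" left. 1a->2: ok.
ab: 1b undefined. 1b->0: no, b/abaa meet in 2. 1b->1: no, ab/a meet in 1. 1b->2: ok.
ac: 1c undefined. 1c->0: no, ccba/aaa meet in 2 with "a" left. 1c->1: no, ccba/aaa meet in 2 with "a" left. 1c->2: ok.
ba: 2a undefined. 2a->0: ok.
bb: 2b undefined. 2b->0: no, baaa/bbca meet in 2. 2b->1: ok.
bc: 2c undefined. 2c->0: no, baaa/bcca meet in 2. 2c->1: no, baaa/caca meet in 2. 2c->2: no, accac/abaa meet in 1. Open state 3: 2c->3.
bcb: 3b undefined. 3b->0: ok.
bcc: 3c undefined. 3c->0: ok.
acca: 3a undefined. 3a->0: no, accac/abaa meet in 1. 3a->1: ok.
All examples now run through 4 states with every (state, symbol) defined. Accept strings end in {2,3}, Reject strings end in {0,1}; accept={2,3}.

states=4 start=0 accept={2,3} delta: 0a->1 0b->2 0c->1 1a->2 1b->2 1c->2 2a->0 2b->1 2c->3 3a->1 3b->0 3c->0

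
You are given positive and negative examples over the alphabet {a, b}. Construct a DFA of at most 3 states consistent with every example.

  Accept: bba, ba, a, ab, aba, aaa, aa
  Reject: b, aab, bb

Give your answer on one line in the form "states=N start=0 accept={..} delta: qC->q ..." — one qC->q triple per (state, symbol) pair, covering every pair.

states=3 start=0 accept={1,2} delta: 0a->1 0b->0 1a->2 1b->1 2a->1 2b->0

Fold the examples into a partial DFA from state 0: repeatedly fix the first undefined (state, symbol) met by the shortest-then-alphabetical prefix, trying targets in increasing order and rejecting any under which an Accept and a Reject string meet in one state with the same remainder; add a state when all current targets are rejected. Accepting states are where Accept strings end.
a: 0a undefined. 0a->0: no, ab/b meet in 0 with "b" left. Open state 1: 0a->1.
b: 0b undefined. 0b->0: ok.
aa: 1a undefined. 1a->0: no, aa/b meet in 0. 1a->1: no, ab/aab meet in 1 with "b" left. Open state 2: 1a->2.
ab: 1b undefined. 1b->0: no, ab/b meet in 0. 1b->1: ok.
aaa: 2a undefined. 2a->0: no, aaa/b meet in 0. 2a->1: ok.
aab: 2b undefined. 2b->0: ok.
All examples now run through 3 states with every (state, symbol) defined. Accept strings end in {1,2}, Reject strings end in {0}; accept={1,2}.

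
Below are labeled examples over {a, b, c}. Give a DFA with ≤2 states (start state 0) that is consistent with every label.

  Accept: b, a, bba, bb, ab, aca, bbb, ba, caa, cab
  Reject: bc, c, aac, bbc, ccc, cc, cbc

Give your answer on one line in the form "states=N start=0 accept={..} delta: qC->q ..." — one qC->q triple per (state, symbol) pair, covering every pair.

Fold the examples into a partial DFA from state 0: repeatedly fix the first undefined (state, symbol) met by the shortest-then-alphabetical prefix, trying targets in increasing order and rejecting any under which an Accept and a Reject string meet in one state with the same remainder; add a state when all current targets are rejected. Accepting states are where Accept strings end.
a: 0a undefined. 0a->0: ok.
b: 0b undefined. 0b->0: ok.
c: 0c undefined. 0c->0: no, b/bc meet in 0. Open state 1: 0c->1.
ca: 1a undefined. 1a->0: ok.
cb: 1b undefined. 1b->0: ok.
cc: 1c undefined. 1c->0: no, b/cc meet in 0. 1c->1: ok.
All examples now run through 2 states with every (state, symbol) defined. Accept strings end in {0}, Reject strings end in {1}; accept={0}.

states=2 start=0 accept={0} delta: 0a->0 0b->0 0c->1 1a->0 1b->0 1c->1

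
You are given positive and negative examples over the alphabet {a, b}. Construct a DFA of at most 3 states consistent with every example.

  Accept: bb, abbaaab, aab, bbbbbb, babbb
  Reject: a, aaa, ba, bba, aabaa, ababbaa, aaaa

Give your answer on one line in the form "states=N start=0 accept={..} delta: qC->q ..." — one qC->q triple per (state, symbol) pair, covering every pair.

states=2 start=0 accept={1} delta: 0a->0 0b->1 1a->0 1b->1

Grow the machine one transition at a time. Run the examples from 0; the earliest place one falls off (shortest prefix, ties alphabetical) gets sent to the lowest-numbered state that keeps every Accept/Reject pair distinguishable — a pair clashes when both reach the same state with identical unread suffix — and to a fresh state only if none does.
a: 0a undefined. 0a->0: ok.
b: 0b undefined. 0b->0: no, bb/a meet in 0. Open state 1: 0b->1.
ba: 1a undefined. 1a->0: ok.
bb: 1b undefined. 1b->0: no, bb/a meet in 0. 1b->1: ok.
All examples now run through 2 states with every (state, symbol) defined. Accept strings end in {1}, Reject strings end in {0}; accept={1}.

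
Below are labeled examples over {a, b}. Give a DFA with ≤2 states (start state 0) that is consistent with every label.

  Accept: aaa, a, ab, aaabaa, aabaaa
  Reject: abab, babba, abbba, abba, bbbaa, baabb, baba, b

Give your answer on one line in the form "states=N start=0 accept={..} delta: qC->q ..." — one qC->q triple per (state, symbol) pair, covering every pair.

states=2 start=0 accept={1} delta: 0a->1 0b->0 1a->0 1b->1

Fold the examples into a partial DFA from state 0: repeatedly fix the first undefined (state, symbol) met by the shortest-then-alphabetical prefix, trying targets in increasing order and rejecting any under which an Accept and a Reject string meet in one state with the same remainder; add a state when all current targets are rejected. Accepting states are where Accept strings end.
a: 0a undefined. 0a->0: no, ab/b meet in 0 with "b" left. Open state 1: 0a->1.
b: 0b undefined. 0b->0: ok.
aa: 1a undefined. 1a->0: ok.
ab: 1b undefined. 1b->0: no, aaa/babba meet in 1. 1b->1: ok.
All examples now run through 2 states with every (state, symbol) defined. Accept strings end in {1}, Reject strings end in {0}; accept={1}.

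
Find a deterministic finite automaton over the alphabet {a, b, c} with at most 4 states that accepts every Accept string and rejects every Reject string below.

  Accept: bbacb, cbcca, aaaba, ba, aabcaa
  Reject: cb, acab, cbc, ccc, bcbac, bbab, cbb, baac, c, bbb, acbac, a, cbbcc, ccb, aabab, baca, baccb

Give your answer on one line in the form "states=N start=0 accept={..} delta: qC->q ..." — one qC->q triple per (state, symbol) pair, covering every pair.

states=4 start=0 accept={2} delta: 0a->0 0b->1 0c->0 1a->2 1b->1 1c->1 2a->2 2b->0 2c->3 3a->0 3b->2 3c->0

State merging on the prefix tree: take the shortest (then alphabetical) example prefix whose next move is undefined and point that move at state 0, else 1, else 2, ...; a target is out if some Accept/Reject pair would then sit in one state with the same input left (inseparable). If every existing state is out, open a new one.
a: 0a undefined. 0a->0: ok.
b: 0b undefined. 0b->0: no, bbacb/cb meet in 0 with "cb" left. Open state 1: 0b->1.
c: 0c undefined. 0c->0: ok.
ba: 1a undefined. 1a->0: no, aaaba/ccc meet in 0. 1a->1: no, aaaba/cb meet in 1. Open state 2: 1a->2.
bb: 1b undefined. 1b->0: no, bbacb/cb meet in 1. 1b->1: ok.
bc: 1c undefined. 1c->0: no, cbcca/cbc meet in 0. 1c->1: ok.
baa: 2a undefined. 2a->0: no, aabcaa/ccc meet in 0. 2a->1: no, aabcaa/cb meet in 1. 2a->2: ok.
bac: 2c undefined. 2c->0: no, bbacb/cb meet in 1. 2c->1: no, bbacb/cb meet in 1. 2c->2: no, bbacb/bbab meet in 2 with "b" left. Open state 3: 2c->3.
baca: 3a undefined. 3a->0: ok.
bacc: 3c undefined. 3c->0: ok.
bbab: 2b undefined. 2b->0: ok.
bbacb: 3b undefined. 3b->0: no, bbacb/ccc meet in 0. 3b->1: no, bbacb/cb meet in 1. 3b->2: ok.
All examples now run through 4 states with every (state, symbol) defined. Accept strings end in {2}, Reject strings end in {0,1,3}; accept={2}.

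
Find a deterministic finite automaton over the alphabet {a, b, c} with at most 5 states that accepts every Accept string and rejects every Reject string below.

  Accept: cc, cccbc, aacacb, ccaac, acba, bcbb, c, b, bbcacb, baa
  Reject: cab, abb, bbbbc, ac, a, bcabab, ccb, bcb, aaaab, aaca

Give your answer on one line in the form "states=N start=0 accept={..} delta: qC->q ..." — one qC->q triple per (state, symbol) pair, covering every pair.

Grow the machine one transition at a time. Run the examples from 0; the earliest place one falls off (shortest prefix, ties alphabetical) gets sent to the lowest-numbered state that keeps every Accept/Reject pair distinguishable — a pair clashes when both reach the same state with identical unread suffix — and to a fresh state only if none does.
a: 0a undefined. 0a->0: no, c/ac meet in 0 with "c" left. Open state 1: 0a->1.
b: 0b undefined. 0b->0: no, c/bbbbc meet in 0 with "c" left. 0b->1: no, b/a meet in 1. Open state 2: 0b->2.
c: 0c undefined. 0c->0: no, b/ccb meet in 2. 0c->1: no, cc/ac meet in 1 with "c" left. 0c->2: ok.
aa: 1a undefined. 1a->0: no, c/aaaab meet in 2. 1a->1: ok.
ab: 1b undefined. 1b->0: no, c/abb meet in 2. 1b->1: ok.
ac: 1c undefined. 1c->0: ok.
ba: 2a undefined. 2a->0: no, aacacb/cab meet in 2. 2a->1: no, acba/cab meet in 1. 2a->2: ok.
bb: 2b undefined. 2b->0: no, aacacb/bbbbc meet in 2. 2b->1: ok.
bc: 2c undefined. 2c->0: no, cc/bbbbc meet in 0. 2c->1: no, cc/cab meet in 1. 2c->2: no, cccbc/bbbbc meet in 0. Open state 3: 2c->3.
bca: 3a undefined. 3a->0: no, ccaac/bbbbc meet in 0. 3a->1: no, ccaac/bbbbc meet in 0. 3a->2: ok.
bcb: 3b undefined. 3b->0: ok.
ccc: 3c undefined. 3c->0: ok.
All examples now run through 4 states with every (state, symbol) defined. Accept strings end in {2,3}, Reject strings end in {0,1}; accept={2,3}.

states=4 start=0 accept={2,3} delta: 0a->1 0b->2 0c->2 1a->1 1b->1 1c->0 2a->2 2b->1 2c->3 3a->2 3b->0 3c->0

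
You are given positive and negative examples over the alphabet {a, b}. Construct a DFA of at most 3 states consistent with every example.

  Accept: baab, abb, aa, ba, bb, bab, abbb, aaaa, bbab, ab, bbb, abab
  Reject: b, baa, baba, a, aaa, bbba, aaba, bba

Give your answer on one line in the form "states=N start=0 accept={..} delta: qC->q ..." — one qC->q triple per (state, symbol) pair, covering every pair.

states=3 start=0 accept={2} delta: 0a->1 0b->1 1a->2 1b->2 2a->1 2b->2

Grow the machine one transition at a time. Run the examples from 0; the earliest place one falls off (shortest prefix, ties alphabetical) gets sent to the lowest-numbered state that keeps every Accept/Reject pair distinguishable — a pair clashes when both reach the same state with identical unread suffix — and to a fresh state only if none does.
a: 0a undefined. 0a->0: no, aa/a meet in 0. Open state 1: 0a->1.
b: 0b undefined. 0b->0: no, aa/baa meet in 1 with "a" left. 0b->1: ok.
aa: 1a undefined. 1a->0: no, aa/baba meet in 0. 1a->1: no, aa/b meet in 1. Open state 2: 1a->2.
ab: 1b undefined. 1b->0: no, abb/b meet in 1. 1b->1: no, abb/b meet in 1. 1b->2: ok.
aaa: 2a undefined. 2a->0: no, baab/b meet in 1. 2a->1: ok.
aab: 2b undefined. 2b->0: no, abbb/b meet in 1. 2b->1: no, baab/baba meet in 2. 2b->2: ok.
All examples now run through 3 states with every (state, symbol) defined. Accept strings end in {2}, Reject strings end in {1}; accept={2}.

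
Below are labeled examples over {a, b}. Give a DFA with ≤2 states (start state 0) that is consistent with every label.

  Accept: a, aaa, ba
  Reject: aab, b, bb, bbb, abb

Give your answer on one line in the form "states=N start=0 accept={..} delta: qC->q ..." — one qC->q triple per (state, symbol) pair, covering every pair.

State merging on the prefix tree: take the shortest (then alphabetical) example prefix whose next move is undefined and point that move at state 0, else 1, else 2, ...; a target is out if some Accept/Reject pair would then sit in one state with the same input left (inseparable). If every existing state is out, open a new one.
a: 0a undefined. 0a->0: ok.
b: 0b undefined. 0b->0: no, a/aab meet in 0. Open state 1: 0b->1.
ba: 1a undefined. 1a->0: ok.
bb: 1b undefined. 1b->0: no, a/bb meet in 0. 1b->1: ok.
All examples now run through 2 states with every (state, symbol) defined. Accept strings end in {0}, Reject strings end in {1}; accept={0}.

states=2 start=0 accept={0} delta: 0a->0 0b->1 1a->0 1b->1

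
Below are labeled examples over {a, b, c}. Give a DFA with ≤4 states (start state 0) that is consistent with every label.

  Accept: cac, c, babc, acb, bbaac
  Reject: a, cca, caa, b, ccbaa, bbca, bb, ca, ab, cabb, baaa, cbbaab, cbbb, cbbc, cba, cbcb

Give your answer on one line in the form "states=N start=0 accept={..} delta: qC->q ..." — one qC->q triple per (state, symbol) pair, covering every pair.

Grow the machine one transition at a time. Run the examples from 0; the earliest place one falls off (shortest prefix, ties alphabetical) gets sent to the lowest-numbered state that keeps every Accept/Reject pair distinguishable — a pair clashes when both reach the same state with identical unread suffix — and to a fresh state only if none does.
a: 0a undefined. 0a->0: ok.
b: 0b undefined. 0b->0: ok.
c: 0c undefined. 0c->0: no, cac/a meet in 0. Open state 1: 0c->1.
ca: 1a undefined. 1a->0: ok.
cb: 1b undefined. 1b->0: no, cac/cbbc meet in 1. 1b->1: no, cac/cbbb meet in 1. Open state 2: 1b->2.
cc: 1c undefined. 1c->0: ok.
cba: 2a undefined. 2a->0: ok.
cbb: 2b undefined. 2b->0: no, cac/cbbc meet in 1. 2b->1: no, acb/cbbb meet in 2. 2b->2: no, acb/cbbb meet in 2. Open state 3: 2b->3.
cbc: 2c undefined. 2c->0: ok.
cbba: 3a undefined. 3a->0: ok.
cbbb: 3b undefined. 3b->0: ok.
cbbc: 3c undefined. 3c->0: ok.
All examples now run through 4 states with every (state, symbol) defined. Accept strings end in {1,2}, Reject strings end in {0}; accept={1,2}.

states=4 start=0 accept={1,2} delta: 0a->0 0b->0 0c->1 1a->0 1b->2 1c->0 2a->0 2b->3 2c->0 3a->0 3b->0 3c->0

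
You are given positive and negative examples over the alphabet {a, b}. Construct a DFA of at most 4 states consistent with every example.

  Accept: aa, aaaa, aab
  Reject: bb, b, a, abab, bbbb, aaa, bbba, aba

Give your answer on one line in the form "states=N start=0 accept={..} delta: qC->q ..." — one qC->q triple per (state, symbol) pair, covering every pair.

Fold the examples into a partial DFA from state 0: repeatedly fix the first undefined (state, symbol) met by the shortest-then-alphabetical prefix, trying targets in increasing order and rejecting any under which an Accept and a Reject string meet in one state with the same remainder; add a state when all current targets are rejected. Accepting states are where Accept strings end.
a: 0a undefined. 0a->0: no, aa/a meet in 0. Open state 1: 0a->1.
b: 0b undefined. 0b->0: ok.
aa: 1a undefined. 1a->0: no, aa/bb meet in 0. 1a->1: no, aa/a meet in 1. Open state 2: 1a->2.
ab: 1b undefined. 1b->0: ok.
aaa: 2a undefined. 2a->0: no, aaaa/a meet in 1. 2a->1: ok.
aab: 2b undefined. 2b->0: no, aab/bb meet in 0. 2b->1: no, aab/a meet in 1. 2b->2: ok.
All examples now run through 3 states with every (state, symbol) defined. Accept strings end in {2}, Reject strings end in {0,1}; accept={2}.

states=3 start=0 accept={2} delta: 0a->1 0b->0 1a->2 1b->0 2a->1 2b->2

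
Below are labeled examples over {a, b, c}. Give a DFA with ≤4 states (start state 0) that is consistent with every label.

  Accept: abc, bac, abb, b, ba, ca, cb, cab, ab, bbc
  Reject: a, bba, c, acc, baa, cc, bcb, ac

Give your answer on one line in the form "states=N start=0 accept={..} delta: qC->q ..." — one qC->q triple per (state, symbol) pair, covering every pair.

states=4 start=0 accept={1,3} delta: 0a->0 0b->1 0c->2 1a->3 1b->3 1c->3 2a->1 2b->1 2c->0 3a->0 3b->0 3c->1

Fold the examples into a partial DFA from state 0: repeatedly fix the first undefined (state, symbol) met by the shortest-then-alphabetical prefix, trying targets in increasing order and rejecting any under which an Accept and a Reject string meet in one state with the same remainder; add a state when all current targets are rejected. Accepting states are where Accept strings end.
a: 0a undefined. 0a->0: ok.
b: 0b undefined. 0b->0: no, abc/c meet in 0 with "c" left. Open state 1: 0b->1.
c: 0c undefined. 0c->0: no, ca/a meet in 0. 0c->1: no, abc/acc meet in 1 with "c" left. Open state 2: 0c->2.
ba: 1a undefined. 1a->0: no, bac/c meet in 2. 1a->1: no, b/baa meet in 1. 1a->2: no, bac/acc meet in 2 with "c" left. Open state 3: 1a->3.
bb: 1b undefined. 1b->0: no, abb/a meet in 0. 1b->1: no, ba/bba meet in 3. 1b->2: no, abb/c meet in 2. 1b->3: ok.
bc: 1c undefined. 1c->0: no, abc/a meet in 0. 1c->1: no, abb/bcb meet in 3. 1c->2: no, abc/c meet in 2. 1c->3: ok.
ca: 2a undefined. 2a->0: no, ca/a meet in 0. 2a->1: ok.
cb: 2b undefined. 2b->0: no, cb/a meet in 0. 2b->1: ok.
cc: 2c undefined. 2c->0: ok.
baa: 3a undefined. 3a->0: ok.
bac: 3c undefined. 3c->0: no, bac/a meet in 0. 3c->1: ok.
bcb: 3b undefined. 3b->0: ok.
All examples now run through 4 states with every (state, symbol) defined. Accept strings end in {1,3}, Reject strings end in {0,2}; accept={1,3}.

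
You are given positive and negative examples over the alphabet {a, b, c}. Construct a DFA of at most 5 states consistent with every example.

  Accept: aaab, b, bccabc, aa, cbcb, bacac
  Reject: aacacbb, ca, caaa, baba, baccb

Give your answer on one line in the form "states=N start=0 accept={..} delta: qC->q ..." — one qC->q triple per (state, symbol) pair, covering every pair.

states=4 start=0 accept={0,1} delta: 0a->0 0b->1 0c->1 1a->2 1b->0 1c->0 2a->1 2b->1 2c->3 3a->0 3b->3 3c->3

Grow the machine one transition at a time. Run the examples from 0; the earliest place one falls off (shortest prefix, ties alphabetical) gets sent to the lowest-numbered state that keeps every Accept/Reject pair distinguishable — a pair clashes when both reach the same state with identical unread suffix — and to a fresh state only if none does.
a: 0a undefined. 0a->0: ok.
b: 0b undefined. 0b->0: no, aaab/baba meet in 0. Open state 1: 0b->1.
c: 0c undefined. 0c->0: no, aa/ca meet in 0. 0c->1: ok.
ba: 1a undefined. 1a->0: no, aa/ca meet in 0. 1a->1: no, aaab/ca meet in 1. Open state 2: 1a->2.
bc: 1c undefined. 1c->0: ok.
cb: 1b undefined. 1b->0: ok.
bab: 2b undefined. 2b->0: no, aa/baba meet in 0. 2b->1: ok.
bac: 2c undefined. 2c->0: no, bccabc/aacacbb meet in 0. 2c->1: no, aaab/aacacbb meet in 1. 2c->2: no, aaab/baccb meet in 1. Open state 3: 2c->3.
caa: 2a undefined. 2a->0: no, bccabc/caaa meet in 0. 2a->1: ok.
baca: 3a undefined. 3a->0: ok.
bacc: 3c undefined. 3c->0: no, aaab/baccb meet in 1. 3c->1: no, bccabc/baccb meet in 0. 3c->2: no, aaab/baccb meet in 1. 3c->3: ok.
baccb: 3b undefined. 3b->0: no, aaab/aacacbb meet in 1. 3b->1: no, aaab/baccb meet in 1. 3b->2: no, aaab/aacacbb meet in 1. 3b->3: ok.
All examples now run through 4 states with every (state, symbol) defined. Accept strings end in {0,1}, Reject strings end in {2,3}; accept={0,1}.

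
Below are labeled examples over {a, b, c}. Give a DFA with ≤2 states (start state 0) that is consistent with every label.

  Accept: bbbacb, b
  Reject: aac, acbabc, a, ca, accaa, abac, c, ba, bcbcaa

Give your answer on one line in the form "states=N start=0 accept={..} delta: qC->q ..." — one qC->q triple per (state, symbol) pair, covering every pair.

states=2 start=0 accept={1} delta: 0a->0 0b->1 0c->0 1a->0 1b->0 1c->0

Grow the machine one transition at a time. Run the examples from 0; the earliest place one falls off (shortest prefix, ties alphabetical) gets sent to the lowest-numbered state that keeps every Accept/Reject pair distinguishable — a pair clashes when both reach the same state with identical unread suffix — and to a fresh state only if none does.
a: 0a undefined. 0a->0: ok.
b: 0b undefined. 0b->0: no, b/a meet in 0. Open state 1: 0b->1.
c: 0c undefined. 0c->0: ok.
ba: 1a undefined. 1a->0: ok.
bb: 1b undefined. 1b->0: ok.
bc: 1c undefined. 1c->0: ok.
All examples now run through 2 states with every (state, symbol) defined. Accept strings end in {1}, Reject strings end in {0}; accept={1}.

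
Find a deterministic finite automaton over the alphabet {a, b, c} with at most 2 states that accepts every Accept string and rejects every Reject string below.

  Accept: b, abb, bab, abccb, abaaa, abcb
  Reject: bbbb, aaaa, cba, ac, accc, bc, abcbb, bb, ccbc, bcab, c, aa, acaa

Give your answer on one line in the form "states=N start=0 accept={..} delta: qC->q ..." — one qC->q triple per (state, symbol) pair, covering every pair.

states=2 start=0 accept={1} delta: 0a->1 0b->1 0c->0 1a->0 1b->0 1c->0

Fold the examples into a partial DFA from state 0: repeatedly fix the first undefined (state, symbol) met by the shortest-then-alphabetical prefix, trying targets in increasing order and rejecting any under which an Accept and a Reject string meet in one state with the same remainder; add a state when all current targets are rejected. Accepting states are where Accept strings end.
a: 0a undefined. 0a->0: no, abb/bb meet in 0 with "bb" left. Open state 1: 0a->1.
b: 0b undefined. 0b->0: no, b/bbbb meet in 0. 0b->1: ok.
c: 0c undefined. 0c->0: ok.
aa: 1a undefined. 1a->0: ok.
ab: 1b undefined. 1b->0: ok.
ac: 1c undefined. 1c->0: ok.
All examples now run through 2 states with every (state, symbol) defined. Accept strings end in {1}, Reject strings end in {0}; accept={1}.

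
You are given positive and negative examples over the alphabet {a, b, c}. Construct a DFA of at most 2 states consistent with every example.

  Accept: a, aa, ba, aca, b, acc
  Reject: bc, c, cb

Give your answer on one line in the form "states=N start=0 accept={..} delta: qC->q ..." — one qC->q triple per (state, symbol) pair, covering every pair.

State merging on the prefix tree: take the shortest (then alphabetical) example prefix whose next move is undefined and point that move at state 0, else 1, else 2, ...; a target is out if some Accept/Reject pair would then sit in one state with the same input left (inseparable). If every existing state is out, open a new one.
a: 0a undefined. 0a->0: ok.
b: 0b undefined. 0b->0: ok.
c: 0c undefined. 0c->0: no, a/bc meet in 0. Open state 1: 0c->1.
cb: 1b undefined. 1b->0: no, a/cb meet in 0. 1b->1: ok.
aca: 1a undefined. 1a->0: ok.
acc: 1c undefined. 1c->0: ok.
All examples now run through 2 states with every (state, symbol) defined. Accept strings end in {0}, Reject strings end in {1}; accept={0}.

states=2 start=0 accept={0} delta: 0a->0 0b->0 0c->1 1a->0 1b->1 1c->0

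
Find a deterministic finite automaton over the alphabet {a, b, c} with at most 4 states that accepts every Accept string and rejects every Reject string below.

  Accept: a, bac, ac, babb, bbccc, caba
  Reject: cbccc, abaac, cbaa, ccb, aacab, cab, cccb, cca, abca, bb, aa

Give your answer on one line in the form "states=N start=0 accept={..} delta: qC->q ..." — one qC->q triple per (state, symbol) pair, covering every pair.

states=3 start=0 accept={1} delta: 0a->1 0b->0 0c->1 1a->0 1b->2 1c->1 2a->2 2b->1 2c->2

Grow the machine one transition at a time. Run the examples from 0; the earliest place one falls off (shortest prefix, ties alphabetical) gets sent to the lowest-numbered state that keeps every Accept/Reject pair distinguishable — a pair clashes when both reach the same state with identical unread suffix — and to a fresh state only if none does.
a: 0a undefined. 0a->0: no, a/aa meet in 0. Open state 1: 0a->1.
b: 0b undefined. 0b->0: ok.
c: 0c undefined. 0c->0: no, a/cca meet in 1. 0c->1: ok.
aa: 1a undefined. 1a->0: ok.
ab: 1b undefined. 1b->0: no, a/abaac meet in 1. 1b->1: no, a/cbaa meet in 1. Open state 2: 1b->2.
ac: 1c undefined. 1c->0: no, a/cca meet in 1. 1c->1: ok.
aba: 2a undefined. 2a->0: no, a/abaac meet in 1. 2a->1: no, a/abaac meet in 1. 2a->2: ok.
abc: 2c undefined. 2c->0: no, a/cbccc meet in 1. 2c->1: no, a/cbccc meet in 1. 2c->2: ok.
babb: 2b undefined. 2b->0: no, babb/aacab meet in 0. 2b->1: ok.
All examples now run through 3 states with every (state, symbol) defined. Accept strings end in {1}, Reject strings end in {0,2}; accept={1}.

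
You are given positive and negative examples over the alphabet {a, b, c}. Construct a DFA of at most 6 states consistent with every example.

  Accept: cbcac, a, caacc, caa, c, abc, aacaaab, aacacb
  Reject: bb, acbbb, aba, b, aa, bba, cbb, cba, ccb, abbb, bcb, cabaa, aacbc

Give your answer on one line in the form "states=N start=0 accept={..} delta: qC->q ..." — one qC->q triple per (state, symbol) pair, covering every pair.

Fold the examples into a partial DFA from state 0: repeatedly fix the first undefined (state, symbol) met by the shortest-then-alphabetical prefix, trying targets in increasing order and rejecting any under which an Accept and a Reject string meet in one state with the same remainder; add a state when all current targets are rejected. Accepting states are where Accept strings end.
a: 0a undefined. 0a->0: no, a/aa meet in 0. Open state 1: 0a->1.
b: 0b undefined. 0b->0: no, a/bba meet in 1. 0b->1: no, a/b meet in 1. Open state 2: 0b->2.
c: 0c undefined. 0c->0: no, caa/aa meet in 1 with "a" left. 0c->1: ok.
aa: 1a undefined. 1a->0: no, abc/aacbc meet in 1 with "bc" left. 1a->1: no, a/aa meet in 1. 1a->2: ok.
ab: 1b undefined. 1b->0: no, a/aba meet in 1. 1b->1: no, a/cbb meet in 1. 1b->2: no, caa/aba meet in 2 with "a" left. Open state 3: 1b->3.
ac: 1c undefined. 1c->0: ok.
bb: 2b undefined. 2b->0: no, a/bba meet in 1. 2b->1: no, a/bb meet in 1. 2b->2: no, caa/bba meet in 2 with "a" left. 2b->3: ok.
bc: 2c undefined. 2c->0: no, aacacb/b meet in 2. 2c->1: no, abc/aacbc meet in 3 with "c" left. 2c->2: no, abc/aacbc meet in 3 with "c" left. 2c->3: ok.
aba: 3a undefined. 3a->0: no, a/cabaa meet in 1. 3a->1: no, a/aba meet in 1. 3a->2: no, caa/cabaa meet in 2 with "a" left. 3a->3: no, aacaaab/acbbb meet in 3 with "b" left. Open state 4: 3a->4.
abb: 3b undefined. 3b->0: no, a/aacbc meet in 1. 3b->1: no, a/acbbb meet in 1. 3b->2: ok.
abc: 3c undefined. 3c->0: ok.
caa: 2a undefined. 2a->0: ok.
aacaa: 4a undefined. 4a->0: no, cbcac/cabaa meet in 0. 4a->1: no, a/cabaa meet in 1. 4a->2: no, aacaaab/acbbb meet in 2. 4a->3: ok.
aacac: 4c undefined. 4c->0: no, aacacb/acbbb meet in 2. 4c->1: no, aacacb/bb meet in 3. 4c->2: no, aacacb/bb meet in 3. 4c->3: no, aacacb/acbbb meet in 2. 4c->4: ok.
aacacb: 4b undefined. 4b->0: ok.
All examples now run through 5 states with every (state, symbol) defined. Accept strings end in {0,1}, Reject strings end in {2,3,4}; accept={0,1}.

states=5 start=0 accept={0,1} delta: 0a->1 0b->2 0c->1 1a->2 1b->3 1c->0 2a->0 2b->3 2c->3 3a->4 3b->2 3c->0 4a->3 4b->0 4c->4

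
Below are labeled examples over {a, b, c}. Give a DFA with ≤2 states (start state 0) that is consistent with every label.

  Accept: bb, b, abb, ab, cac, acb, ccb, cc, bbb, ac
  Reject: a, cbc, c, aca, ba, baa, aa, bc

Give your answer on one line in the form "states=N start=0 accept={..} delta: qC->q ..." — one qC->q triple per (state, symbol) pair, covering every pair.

states=2 start=0 accept={0} delta: 0a->1 0b->0 0c->1 1a->1 1b->0 1c->0

Fold the examples into a partial DFA from state 0: repeatedly fix the first undefined (state, symbol) met by the shortest-then-alphabetical prefix, trying targets in increasing order and rejecting any under which an Accept and a Reject string meet in one state with the same remainder; add a state when all current targets are rejected. Accepting states are where Accept strings end.
a: 0a undefined. 0a->0: no, ac/c meet in 0 with "c" left. Open state 1: 0a->1.
b: 0b undefined. 0b->0: ok.
c: 0c undefined. 0c->0: no, bb/cbc meet in 0. 0c->1: ok.
aa: 1a undefined. 1a->0: no, bb/baa meet in 0. 1a->1: ok.
ab: 1b undefined. 1b->0: ok.
ac: 1c undefined. 1c->0: ok.
All examples now run through 2 states with every (state, symbol) defined. Accept strings end in {0}, Reject strings end in {1}; accept={0}.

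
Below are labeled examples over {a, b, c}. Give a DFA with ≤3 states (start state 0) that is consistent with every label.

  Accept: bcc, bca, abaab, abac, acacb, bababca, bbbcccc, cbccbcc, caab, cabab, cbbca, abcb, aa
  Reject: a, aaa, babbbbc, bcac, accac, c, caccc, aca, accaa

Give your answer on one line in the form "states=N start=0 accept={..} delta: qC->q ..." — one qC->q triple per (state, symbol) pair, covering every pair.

State merging on the prefix tree: take the shortest (then alphabetical) example prefix whose next move is undefined and point that move at state 0, else 1, else 2, ...; a target is out if some Accept/Reject pair would then sit in one state with the same input left (inseparable). If every existing state is out, open a new one.
a: 0a undefined. 0a->0: no, aa/a meet in 0. Open state 1: 0a->1.
b: 0b undefined. 0b->0: ok.
c: 0c undefined. 0c->0: no, bcc/c meet in 0. 0c->1: ok.
aa: 1a undefined. 1a->0: ok.
ab: 1b undefined. 1b->0: ok.
ac: 1c undefined. 1c->0: ok.
All examples now run through 2 states with every (state, symbol) defined. Accept strings end in {0}, Reject strings end in {1}; accept={0}.

states=2 start=0 accept={0} delta: 0a->1 0b->0 0c->1 1a->0 1b->0 1c->0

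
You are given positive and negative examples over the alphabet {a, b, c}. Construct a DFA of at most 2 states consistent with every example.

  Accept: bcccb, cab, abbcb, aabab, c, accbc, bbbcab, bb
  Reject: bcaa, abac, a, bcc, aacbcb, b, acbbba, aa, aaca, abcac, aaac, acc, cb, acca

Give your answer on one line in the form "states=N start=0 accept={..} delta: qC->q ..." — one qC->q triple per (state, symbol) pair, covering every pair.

Grow the machine one transition at a time. Run the examples from 0; the earliest place one falls off (shortest prefix, ties alphabetical) gets sent to the lowest-numbered state that keeps every Accept/Reject pair distinguishable — a pair clashes when both reach the same state with identical unread suffix — and to a fresh state only if none does.
a: 0a undefined. 0a->0: no, c/aaac meet in 0 with "c" left. Open state 1: 0a->1.
b: 0b undefined. 0b->0: no, bb/b meet in 0. 0b->1: ok.
c: 0c undefined. 0c->0: ok.
aa: 1a undefined. 1a->0: no, aabab/a meet in 1. 1a->1: ok.
ab: 1b undefined. 1b->0: ok.
ac: 1c undefined. 1c->0: no, bcccb/bcaa meet in 1. 1c->1: ok.
All examples now run through 2 states with every (state, symbol) defined. Accept strings end in {0}, Reject strings end in {1}; accept={0}.

states=2 start=0 accept={0} delta: 0a->1 0b->1 0c->0 1a->1 1b->0 1c->1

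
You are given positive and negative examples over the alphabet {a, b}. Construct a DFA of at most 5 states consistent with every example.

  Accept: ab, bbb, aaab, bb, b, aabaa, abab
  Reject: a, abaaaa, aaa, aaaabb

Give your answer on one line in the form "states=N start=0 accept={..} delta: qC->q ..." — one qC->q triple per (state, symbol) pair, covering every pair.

Grow the machine one transition at a time. Run the examples from 0; the earliest place one falls off (shortest prefix, ties alphabetical) gets sent to the lowest-numbered state that keeps every Accept/Reject pair distinguishable — a pair clashes when both reach the same state with identical unread suffix — and to a fresh state only if none does.
a: 0a undefined. 0a->0: no, bb/aaaabb meet in 0 with "bb" left. Open state 1: 0a->1.
b: 0b undefined. 0b->0: ok.
aa: 1a undefined. 1a->0: no, bbb/aaaabb meet in 0. 1a->1: ok.
ab: 1b undefined. 1b->0: no, ab/aaaabb meet in 0. 1b->1: no, ab/a meet in 1. Open state 2: 1b->2.
aba: 2a undefined. 2a->0: no, aabaa/a meet in 1. 2a->1: no, aabaa/a meet in 1. 2a->2: no, ab/abaaaa meet in 2. Open state 3: 2a->3.
abaa: 3a undefined. 3a->0: ok.
abab: 3b undefined. 3b->0: ok.
aaaabb: 2b undefined. 2b->0: no, bbb/aaaabb meet in 0. 2b->1: ok.
All examples now run through 4 states with every (state, symbol) defined. Accept strings end in {0,2}, Reject strings end in {1}; accept={0,2}.

states=4 start=0 accept={0,2} delta: 0a->1 0b->0 1a->1 1b->2 2a->3 2b->1 3a->0 3b->0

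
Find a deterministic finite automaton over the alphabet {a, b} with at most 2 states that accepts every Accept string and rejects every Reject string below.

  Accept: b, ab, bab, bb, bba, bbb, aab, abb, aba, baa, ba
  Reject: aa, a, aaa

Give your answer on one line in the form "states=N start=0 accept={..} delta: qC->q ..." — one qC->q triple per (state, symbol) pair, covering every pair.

Fold the examples into a partial DFA from state 0: repeatedly fix the first undefined (state, symbol) met by the shortest-then-alphabetical prefix, trying targets in increasing order and rejecting any under which an Accept and a Reject string meet in one state with the same remainder; add a state when all current targets are rejected. Accepting states are where Accept strings end.
a: 0a undefined. 0a->0: ok.
b: 0b undefined. 0b->0: no, b/aa meet in 0. Open state 1: 0b->1.
ba: 1a undefined. 1a->0: no, aba/aa meet in 0. 1a->1: ok.
bb: 1b undefined. 1b->0: no, bab/aa meet in 0. 1b->1: ok.
All examples now run through 2 states with every (state, symbol) defined. Accept strings end in {1}, Reject strings end in {0}; accept={1}.

states=2 start=0 accept={1} delta: 0a->0 0b->1 1a->1 1b->1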